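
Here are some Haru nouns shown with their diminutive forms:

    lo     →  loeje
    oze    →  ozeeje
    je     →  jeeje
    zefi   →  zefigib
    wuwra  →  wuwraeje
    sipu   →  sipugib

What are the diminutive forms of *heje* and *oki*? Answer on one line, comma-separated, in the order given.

hejeeje, okigib

The suffix is conditioned by the last vowel: -gib when the last vowel of the stem is a high vowel (*zefi*, *sipu*); -eje when the last vowel of the stem is a non-high vowel (*lo*, *oze*, *je*, *wuwra*).
*heje*: last vowel = /e/, a non-high vowel → -eje → *hejeeje*.
*oki*: last vowel = /i/, a high vowel → -gib → *okigib*.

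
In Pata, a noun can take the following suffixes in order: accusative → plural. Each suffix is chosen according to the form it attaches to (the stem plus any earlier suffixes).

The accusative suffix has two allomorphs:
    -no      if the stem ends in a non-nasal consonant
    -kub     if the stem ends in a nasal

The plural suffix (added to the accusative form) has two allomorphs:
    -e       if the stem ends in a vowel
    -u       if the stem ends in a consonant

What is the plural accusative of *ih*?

*ih* — final consonant /h/ (non-nasal) → -no → *ihno*.
The accusative form *ihno* — final sound /o/ (a vowel) → -e → *ihnoe*.

ihnoe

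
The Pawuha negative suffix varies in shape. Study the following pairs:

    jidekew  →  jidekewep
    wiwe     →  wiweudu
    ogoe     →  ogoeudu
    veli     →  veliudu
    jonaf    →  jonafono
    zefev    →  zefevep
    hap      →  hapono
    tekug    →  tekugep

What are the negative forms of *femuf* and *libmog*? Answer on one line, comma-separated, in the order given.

The alternation tracks the final sound of the stem — -ono when the stem ends in a voiceless consonant (*jonaf*, *hap*); -ep when the stem ends in a voiced consonant (*jidekew*, *zefev*, *tekug*); -udu when the stem ends in a vowel (*wiwe*, *ogoe*, *veli*).
The final sound of *femuf* is /f/, which is a voiceless consonant, so the suffix is -ono, giving *femufono*.
Since the final sound of *libmog* is /g/ (a voiced consonant), it takes -ep, giving *libmogep*.

femufono, libmogep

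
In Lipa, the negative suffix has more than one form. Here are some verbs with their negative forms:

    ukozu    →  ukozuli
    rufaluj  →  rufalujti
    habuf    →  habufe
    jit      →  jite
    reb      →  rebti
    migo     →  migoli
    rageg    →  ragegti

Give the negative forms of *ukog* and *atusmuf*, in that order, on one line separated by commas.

The alternation tracks the final sound of the stem — -e when the stem ends in a voiceless consonant (*habuf*, *jit*); -ti when the stem ends in a voiced consonant (*rufaluj*, *reb*, *rageg*); -li when the stem ends in a vowel (*ukozu*, *migo*).
*ukog*: final sound = /g/, a voiced consonant → -ti → *ukogti*.
Since the final sound of *atusmuf* is /f/ (a voiceless consonant), it takes -e, giving *atusmufe*.

ukogti, atusmufe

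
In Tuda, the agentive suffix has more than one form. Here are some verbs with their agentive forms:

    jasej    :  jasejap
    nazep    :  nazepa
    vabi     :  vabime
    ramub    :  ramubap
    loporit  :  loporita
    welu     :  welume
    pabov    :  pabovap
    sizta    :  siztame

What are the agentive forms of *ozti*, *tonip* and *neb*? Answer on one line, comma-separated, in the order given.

oztime, tonipa, nebap

The suffix is conditioned by the final sound: -a when the stem ends in a voiceless consonant (*nazep*, *loporit*); -ap when the stem ends in a voiced consonant (*jasej*, *ramub*, *pabov*); -me when the stem ends in a vowel (*vabi*, *welu*, *sizta*).
The final sound of *ozti* is /i/, which is a vowel, so the suffix is -me, giving *oztime*.
The final sound of *tonip* is /p/, which is a voiceless consonant, so the suffix is -a, giving *tonipa*.
*neb* — final sound /b/ (a voiced consonant) → -ap → *nebap*.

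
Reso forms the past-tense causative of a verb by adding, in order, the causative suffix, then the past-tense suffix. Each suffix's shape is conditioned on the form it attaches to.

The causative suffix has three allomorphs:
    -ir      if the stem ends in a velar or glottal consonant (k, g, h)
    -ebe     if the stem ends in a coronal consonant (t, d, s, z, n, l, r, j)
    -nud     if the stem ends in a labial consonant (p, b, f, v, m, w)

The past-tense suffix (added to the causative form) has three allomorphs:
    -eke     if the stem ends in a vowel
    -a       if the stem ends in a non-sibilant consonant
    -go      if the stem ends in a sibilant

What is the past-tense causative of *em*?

emnuda

*em*: final consonant = /m/, labial → -nud → *emnud*.
The causative form *emnud* — final sound /d/ (a non-sibilant consonant) → -a → *emnuda*.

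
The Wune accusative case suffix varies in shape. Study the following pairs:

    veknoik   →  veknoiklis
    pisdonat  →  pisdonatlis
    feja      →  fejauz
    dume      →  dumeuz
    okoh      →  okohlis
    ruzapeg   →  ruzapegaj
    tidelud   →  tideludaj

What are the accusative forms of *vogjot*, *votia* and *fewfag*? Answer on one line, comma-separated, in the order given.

Looking at the final sound of each stem: -lis when the stem ends in a voiceless consonant (*veknoik*, *pisdonat*, *okoh*); -aj when the stem ends in a voiced consonant (*ruzapeg*, *tidelud*); -uz when the stem ends in a vowel (*feja*, *dume*).
Since the final sound of *vogjot* is /t/ (a voiceless consonant), it takes -lis, giving *vogjotlis*.
*votia*: final sound = /a/, a vowel → -uz → *votiauz*.
The final sound of *fewfag* is /g/, which is a voiced consonant, so the suffix is -aj, giving *fewfagaj*.

vogjotlis, votiauz, fewfagaj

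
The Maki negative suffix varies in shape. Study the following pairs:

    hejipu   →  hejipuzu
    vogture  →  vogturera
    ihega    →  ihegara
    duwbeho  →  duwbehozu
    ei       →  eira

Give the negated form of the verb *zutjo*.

The suffix is conditioned by the last vowel: -zu when the last vowel of the stem is a rounded vowel (*hejipu*, *duwbeho*); -ra when the last vowel of the stem is an unrounded vowel (*vogture*, *ihega*, *ei*).
Since the last vowel of *zutjo* is /o/ (a rounded vowel), it takes -zu, giving *zutjozu*.

zutjozu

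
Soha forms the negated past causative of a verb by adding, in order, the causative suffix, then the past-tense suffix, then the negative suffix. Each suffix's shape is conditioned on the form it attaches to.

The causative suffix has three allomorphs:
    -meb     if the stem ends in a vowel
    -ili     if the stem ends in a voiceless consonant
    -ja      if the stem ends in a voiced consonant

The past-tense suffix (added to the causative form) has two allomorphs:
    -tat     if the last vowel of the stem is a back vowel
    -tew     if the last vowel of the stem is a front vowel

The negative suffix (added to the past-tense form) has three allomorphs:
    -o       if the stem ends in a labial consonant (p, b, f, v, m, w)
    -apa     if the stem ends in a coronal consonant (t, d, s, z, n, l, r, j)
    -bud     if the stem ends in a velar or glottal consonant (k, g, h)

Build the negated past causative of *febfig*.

febfigjatatapa

*febfig*: final sound = /g/, a voiced consonant → -ja → *febfigja*.
Since the last vowel of the causative form *febfigja* is /a/ (a back vowel), it takes -tat, giving *febfigjatat*.
The final consonant of the past-tense form *febfigjatat* is /t/, which is coronal, so the negative suffix is -apa, giving *febfigjatatapa*.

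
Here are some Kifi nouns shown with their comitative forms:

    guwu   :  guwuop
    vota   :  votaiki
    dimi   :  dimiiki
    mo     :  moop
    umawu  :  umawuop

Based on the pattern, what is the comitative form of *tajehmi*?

Looking at the last vowel of each stem: -op when the last vowel of the stem is a rounded vowel (*guwu*, *mo*, *umawu*); -iki when the last vowel of the stem is an unrounded vowel (*vota*, *dimi*).
The last vowel of *tajehmi* is /i/, which is an unrounded vowel, so the suffix is -iki, giving *tajehmiiki*.

tajehmiiki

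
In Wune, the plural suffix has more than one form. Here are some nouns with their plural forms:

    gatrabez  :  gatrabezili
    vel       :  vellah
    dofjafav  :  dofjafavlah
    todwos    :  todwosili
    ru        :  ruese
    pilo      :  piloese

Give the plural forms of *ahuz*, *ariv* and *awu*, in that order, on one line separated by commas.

The pattern is sibilance of the final sound: -ili when the stem ends in a sibilant (*gatrabez*, *todwos*); -lah when the stem ends in a non-sibilant consonant (*vel*, *dofjafav*); -ese when the stem ends in a vowel (*ru*, *pilo*).
The final sound of *ahuz* is /z/, which is a sibilant, so the suffix is -ili, giving *ahuzili*.
Since the final sound of *ariv* is /v/ (a non-sibilant consonant), it takes -lah, giving *arivlah*.
*awu* — final sound /u/ (a vowel) → -ese → *awuese*.

ahuzili, arivlah, awuese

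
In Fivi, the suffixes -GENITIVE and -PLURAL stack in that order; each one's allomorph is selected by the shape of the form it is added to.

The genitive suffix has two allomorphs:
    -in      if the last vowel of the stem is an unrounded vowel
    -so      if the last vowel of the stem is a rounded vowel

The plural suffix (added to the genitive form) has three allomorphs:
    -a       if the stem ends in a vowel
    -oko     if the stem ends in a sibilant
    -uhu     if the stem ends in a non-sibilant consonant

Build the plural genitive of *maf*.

Since the last vowel of *maf* is /a/ (an unrounded vowel), it takes -in, giving *mafin*.
Since the final sound of the genitive form *mafin* is /n/ (a non-sibilant consonant), it takes -uhu, giving *mafinuhu*.

mafinuhu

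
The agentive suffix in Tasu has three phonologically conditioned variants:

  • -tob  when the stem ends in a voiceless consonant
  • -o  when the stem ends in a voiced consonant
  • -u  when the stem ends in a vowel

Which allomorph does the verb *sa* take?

-u

Since the final sound of *sa* is /a/ (a vowel), it takes -u.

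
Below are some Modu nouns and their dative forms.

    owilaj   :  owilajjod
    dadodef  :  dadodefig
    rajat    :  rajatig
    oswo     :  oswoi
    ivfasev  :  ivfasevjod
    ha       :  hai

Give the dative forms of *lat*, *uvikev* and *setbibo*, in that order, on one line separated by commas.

latig, uvikevjod, setbiboi

The suffix is conditioned by the final sound: -ig when the stem ends in a voiceless consonant (*dadodef*, *rajat*); -jod when the stem ends in a voiced consonant (*owilaj*, *ivfasev*); -i when the stem ends in a vowel (*oswo*, *ha*).
Since the final sound of *lat* is /t/ (a voiceless consonant), it takes -ig, giving *latig*.
*uvikev*: final sound = /v/, a voiced consonant → -jod → *uvikevjod*.
*setbibo*: final sound = /o/, a vowel → -i → *setbiboi*.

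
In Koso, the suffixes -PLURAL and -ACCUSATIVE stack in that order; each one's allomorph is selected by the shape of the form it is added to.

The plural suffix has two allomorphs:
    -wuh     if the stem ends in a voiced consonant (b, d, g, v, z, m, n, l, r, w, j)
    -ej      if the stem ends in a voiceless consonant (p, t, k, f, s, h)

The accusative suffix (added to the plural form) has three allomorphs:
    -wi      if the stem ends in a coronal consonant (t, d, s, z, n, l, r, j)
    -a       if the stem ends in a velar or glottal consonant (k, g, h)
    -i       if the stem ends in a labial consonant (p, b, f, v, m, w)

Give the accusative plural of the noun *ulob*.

*ulob*: final consonant = /b/, voiced → -wuh → *ulobwuh*.
The plural form *ulobwuh* — final consonant /h/ (velar/glottal) → -a → *ulobwuha*.

ulobwuha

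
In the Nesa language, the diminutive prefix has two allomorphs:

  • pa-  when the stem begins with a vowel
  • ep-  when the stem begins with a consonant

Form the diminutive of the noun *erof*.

paerof

Since the first sound of *erof* is /e/ (a vowel), it takes pa-, giving *paerof*.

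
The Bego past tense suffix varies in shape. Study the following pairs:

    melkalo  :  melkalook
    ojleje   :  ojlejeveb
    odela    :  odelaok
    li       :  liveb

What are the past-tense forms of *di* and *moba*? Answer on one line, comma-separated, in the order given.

Looking at the last vowel of each stem: -veb when the last vowel of the stem is a front vowel (*ojleje*, *li*); -ok when the last vowel of the stem is a back vowel (*melkalo*, *odela*).
Since the last vowel of *di* is /i/ (a front vowel), it takes -veb, giving *diveb*.
*moba* — last vowel /a/ (a back vowel) → -ok → *mobaok*.

diveb, mobaok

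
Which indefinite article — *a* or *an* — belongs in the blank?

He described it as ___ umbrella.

an

The indefinite article is chosen by the initial *sound* of the following word, not its spelling.
*umbrella* begins with the sound /ʌ/ (u pronounced /ʌ/) — a vowel sound.
So the article is *an*: He described it as an umbrella.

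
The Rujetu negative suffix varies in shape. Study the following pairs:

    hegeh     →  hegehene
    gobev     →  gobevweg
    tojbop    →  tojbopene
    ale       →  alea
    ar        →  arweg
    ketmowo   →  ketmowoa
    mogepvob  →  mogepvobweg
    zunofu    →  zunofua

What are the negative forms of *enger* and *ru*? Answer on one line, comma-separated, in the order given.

engerweg, rua

The suffix is conditioned by the final sound: -ene when the stem ends in a voiceless consonant (*hegeh*, *tojbop*); -weg when the stem ends in a voiced consonant (*gobev*, *ar*, *mogepvob*); -a when the stem ends in a vowel (*ale*, *ketmowo*, *zunofu*).
Since the final sound of *enger* is /r/ (a voiced consonant), it takes -weg, giving *engerweg*.
The final sound of *ru* is /u/, which is a vowel, so the suffix is -a, giving *rua*.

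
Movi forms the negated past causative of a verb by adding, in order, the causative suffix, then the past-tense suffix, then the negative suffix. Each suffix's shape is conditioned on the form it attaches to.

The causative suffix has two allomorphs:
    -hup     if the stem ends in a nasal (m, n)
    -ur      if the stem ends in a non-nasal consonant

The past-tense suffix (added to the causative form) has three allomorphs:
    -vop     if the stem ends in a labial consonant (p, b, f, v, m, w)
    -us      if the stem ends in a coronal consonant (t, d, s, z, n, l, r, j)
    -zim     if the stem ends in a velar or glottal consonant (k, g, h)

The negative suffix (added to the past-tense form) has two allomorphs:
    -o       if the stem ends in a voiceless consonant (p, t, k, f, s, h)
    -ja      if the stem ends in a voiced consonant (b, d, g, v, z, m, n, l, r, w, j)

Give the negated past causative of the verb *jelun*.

jelunhupvopo

*jelun* — final consonant /n/ (a nasal) → -hup → *jelunhup*.
The final consonant of the causative form *jelunhup* is /p/, which is labial, so the past-tense suffix is -vop, giving *jelunhupvop*.
Since the final consonant of the past-tense form *jelunhupvop* is /p/ (voiceless), it takes -o, giving *jelunhupvopo*.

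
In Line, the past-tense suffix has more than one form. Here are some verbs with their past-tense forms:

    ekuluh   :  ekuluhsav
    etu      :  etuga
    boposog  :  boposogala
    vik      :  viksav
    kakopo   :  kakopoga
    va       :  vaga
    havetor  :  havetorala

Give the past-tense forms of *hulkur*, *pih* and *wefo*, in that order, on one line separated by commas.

hulkurala, pihsav, wefoga

The suffix is conditioned by the final sound: -sav when the stem ends in a voiceless consonant (*ekuluh*, *vik*); -ala when the stem ends in a voiced consonant (*boposog*, *havetor*); -ga when the stem ends in a vowel (*etu*, *kakopo*, *va*).
Since the final sound of *hulkur* is /r/ (a voiced consonant), it takes -ala, giving *hulkurala*.
*pih*: final sound = /h/, a voiceless consonant → -sav → *pihsav*.
*wefo* — final sound /o/ (a vowel) → -ga → *wefoga*.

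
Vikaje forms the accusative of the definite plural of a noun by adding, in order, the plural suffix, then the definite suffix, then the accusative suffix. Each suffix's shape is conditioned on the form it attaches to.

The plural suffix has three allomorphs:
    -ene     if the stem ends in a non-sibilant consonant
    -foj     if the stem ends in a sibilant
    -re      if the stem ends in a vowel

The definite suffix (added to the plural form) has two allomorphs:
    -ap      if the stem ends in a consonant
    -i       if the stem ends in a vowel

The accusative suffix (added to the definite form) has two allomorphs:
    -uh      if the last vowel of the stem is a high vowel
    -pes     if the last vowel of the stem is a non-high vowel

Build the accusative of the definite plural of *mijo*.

Since the final sound of *mijo* is /o/ (a vowel), it takes -re, giving *mijore*.
The plural form *mijore*: final sound = /e/, a vowel → -i → *mijorei*.
The definite form *mijorei*: last vowel = /i/, a high vowel → -uh → *mijoreiuh*.

mijoreiuh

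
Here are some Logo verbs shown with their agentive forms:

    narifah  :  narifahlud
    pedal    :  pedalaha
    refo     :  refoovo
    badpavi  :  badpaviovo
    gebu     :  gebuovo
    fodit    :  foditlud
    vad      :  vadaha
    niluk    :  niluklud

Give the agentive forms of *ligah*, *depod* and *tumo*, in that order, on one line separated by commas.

The alternation tracks the final sound of the stem — -lud when the stem ends in a voiceless consonant (*narifah*, *fodit*, *niluk*); -aha when the stem ends in a voiced consonant (*pedal*, *vad*); -ovo when the stem ends in a vowel (*refo*, *badpavi*, *gebu*).
The final sound of *ligah* is /h/, which is a voiceless consonant, so the suffix is -lud, giving *ligahlud*.
Since the final sound of *depod* is /d/ (a voiced consonant), it takes -aha, giving *depodaha*.
*tumo* — final sound /o/ (a vowel) → -ovo → *tumoovo*.

ligahlud, depodaha, tumoovo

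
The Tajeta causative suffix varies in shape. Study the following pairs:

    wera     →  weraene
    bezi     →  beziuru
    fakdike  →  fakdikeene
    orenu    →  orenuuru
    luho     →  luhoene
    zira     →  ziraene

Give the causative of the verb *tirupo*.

tirupoene

The suffix is conditioned by the last vowel: -uru when the last vowel of the stem is a high vowel (*bezi*, *orenu*); -ene when the last vowel of the stem is a non-high vowel (*wera*, *fakdike*, *luho*, *zira*).
*tirupo*: last vowel = /o/, a non-high vowel → -ene → *tirupoene*.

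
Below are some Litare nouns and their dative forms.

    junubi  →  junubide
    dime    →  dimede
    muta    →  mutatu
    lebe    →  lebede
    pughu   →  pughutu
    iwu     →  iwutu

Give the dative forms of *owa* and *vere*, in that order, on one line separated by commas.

owatu, verede

Looking at the last vowel of each stem: -de when the last vowel of the stem is a front vowel (*junubi*, *dime*, *lebe*); -tu when the last vowel of the stem is a back vowel (*muta*, *pughu*, *iwu*).
The last vowel of *owa* is /a/, which is a back vowel, so the suffix is -tu, giving *owatu*.
*vere*: last vowel = /e/, a front vowel → -de → *verede*.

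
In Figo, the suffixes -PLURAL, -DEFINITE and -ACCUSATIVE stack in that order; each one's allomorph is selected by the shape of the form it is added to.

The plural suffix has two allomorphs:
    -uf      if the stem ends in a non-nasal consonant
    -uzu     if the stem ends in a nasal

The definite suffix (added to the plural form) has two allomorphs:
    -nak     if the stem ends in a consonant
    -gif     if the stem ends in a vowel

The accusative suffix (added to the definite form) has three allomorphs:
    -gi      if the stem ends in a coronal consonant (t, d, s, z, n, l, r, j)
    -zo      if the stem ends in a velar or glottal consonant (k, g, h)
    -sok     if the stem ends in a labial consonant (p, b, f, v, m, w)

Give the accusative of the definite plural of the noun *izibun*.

izibunuzugifsok

The final consonant of *izibun* is /n/, which is a nasal, so the plural suffix is -uzu, giving *izibunuzu*.
The final sound of the plural form *izibunuzu* is /u/, which is a vowel, so the definite suffix is -gif, giving *izibunuzugif*.
The definite form *izibunuzugif*: final consonant = /f/, labial → -sok → *izibunuzugifsok*.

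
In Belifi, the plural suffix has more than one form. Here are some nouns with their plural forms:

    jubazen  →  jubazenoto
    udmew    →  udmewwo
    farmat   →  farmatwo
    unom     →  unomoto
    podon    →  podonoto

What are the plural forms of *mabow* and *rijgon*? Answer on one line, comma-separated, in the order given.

The pattern is nasality of the final consonant: -oto when the stem ends in a nasal (*jubazen*, *unom*, *podon*); -wo when the stem ends in a non-nasal consonant (*udmew*, *farmat*).
*mabow* — final consonant /w/ (non-nasal) → -wo → *mabowwo*.
*rijgon* — final consonant /n/ (a nasal) → -oto → *rijgonoto*.

mabowwo, rijgonoto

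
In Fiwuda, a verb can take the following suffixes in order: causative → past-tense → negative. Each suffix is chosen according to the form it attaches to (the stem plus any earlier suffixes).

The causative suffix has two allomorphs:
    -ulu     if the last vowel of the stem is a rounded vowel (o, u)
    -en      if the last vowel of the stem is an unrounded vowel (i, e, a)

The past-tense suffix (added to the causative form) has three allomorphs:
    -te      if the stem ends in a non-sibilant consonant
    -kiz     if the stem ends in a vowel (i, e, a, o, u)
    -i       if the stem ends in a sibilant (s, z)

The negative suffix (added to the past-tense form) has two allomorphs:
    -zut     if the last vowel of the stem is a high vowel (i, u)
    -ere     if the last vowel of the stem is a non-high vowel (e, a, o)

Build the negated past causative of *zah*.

*zah* — last vowel /a/ (an unrounded vowel) → -en → *zahen*.
The final sound of the causative form *zahen* is /n/, which is a non-sibilant consonant, so the past-tense suffix is -te, giving *zahente*.
The past-tense form *zahente* — last vowel /e/ (a non-high vowel) → -ere → *zahenteere*.

zahenteere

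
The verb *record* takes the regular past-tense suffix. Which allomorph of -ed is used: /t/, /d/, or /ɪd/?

/ɪd/

The stem *record* ends in /t/ or /d/.
The -ed suffix is realized as /ɪd/ after /t, d/; as /t/ after other voiceless consonants; and as /d/ after other voiced sounds.
So -ed on *record* is pronounced /ɪd/.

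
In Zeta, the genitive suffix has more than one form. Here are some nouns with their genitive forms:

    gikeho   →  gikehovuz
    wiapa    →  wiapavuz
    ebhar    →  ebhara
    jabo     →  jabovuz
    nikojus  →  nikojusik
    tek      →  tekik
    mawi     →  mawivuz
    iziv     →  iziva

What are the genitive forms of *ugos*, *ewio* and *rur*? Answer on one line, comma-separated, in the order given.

ugosik, ewiovuz, rura

The alternation tracks the final sound of the stem — -ik when the stem ends in a voiceless consonant (*nikojus*, *tek*); -a when the stem ends in a voiced consonant (*ebhar*, *iziv*); -vuz when the stem ends in a vowel (*gikeho*, *wiapa*, *jabo*, *mawi*).
*ugos*: final sound = /s/, a voiceless consonant → -ik → *ugosik*.
*ewio* — final sound /o/ (a vowel) → -vuz → *ewiovuz*.
*rur* — final sound /r/ (a voiced consonant) → -a → *rura*.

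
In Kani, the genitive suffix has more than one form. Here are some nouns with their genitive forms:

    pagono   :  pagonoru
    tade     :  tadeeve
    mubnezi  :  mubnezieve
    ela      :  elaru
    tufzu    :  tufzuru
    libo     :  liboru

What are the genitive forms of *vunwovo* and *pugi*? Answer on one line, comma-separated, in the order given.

Looking at the last vowel of each stem: -eve when the last vowel of the stem is a front vowel (*tade*, *mubnezi*); -ru when the last vowel of the stem is a back vowel (*pagono*, *ela*, *tufzu*, *libo*).
*vunwovo*: last vowel = /o/, a back vowel → -ru → *vunwovoru*.
Since the last vowel of *pugi* is /i/ (a front vowel), it takes -eve, giving *pugieve*.

vunwovoru, pugieve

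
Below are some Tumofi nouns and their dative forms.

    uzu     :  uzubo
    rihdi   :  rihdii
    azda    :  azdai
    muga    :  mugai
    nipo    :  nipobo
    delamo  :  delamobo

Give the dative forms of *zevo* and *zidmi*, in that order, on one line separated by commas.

Looking at the last vowel of each stem: -bo when the last vowel of the stem is a rounded vowel (*uzu*, *nipo*, *delamo*); -i when the last vowel of the stem is an unrounded vowel (*rihdi*, *azda*, *muga*).
The last vowel of *zevo* is /o/, which is a rounded vowel, so the suffix is -bo, giving *zevobo*.
The last vowel of *zidmi* is /i/, which is an unrounded vowel, so the suffix is -i, giving *zidmii*.

zevobo, zidmii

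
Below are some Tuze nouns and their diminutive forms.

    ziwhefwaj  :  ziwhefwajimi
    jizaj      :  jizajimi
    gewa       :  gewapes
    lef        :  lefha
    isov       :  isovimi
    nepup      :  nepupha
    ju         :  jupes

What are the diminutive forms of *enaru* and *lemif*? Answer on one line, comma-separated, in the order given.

enarupes, lemifha

The suffix is conditioned by the final sound: -ha when the stem ends in a voiceless consonant (*lef*, *nepup*); -imi when the stem ends in a voiced consonant (*ziwhefwaj*, *jizaj*, *isov*); -pes when the stem ends in a vowel (*gewa*, *ju*).
The final sound of *enaru* is /u/, which is a vowel, so the suffix is -pes, giving *enarupes*.
The final sound of *lemif* is /f/, which is a voiceless consonant, so the suffix is -ha, giving *lemifha*.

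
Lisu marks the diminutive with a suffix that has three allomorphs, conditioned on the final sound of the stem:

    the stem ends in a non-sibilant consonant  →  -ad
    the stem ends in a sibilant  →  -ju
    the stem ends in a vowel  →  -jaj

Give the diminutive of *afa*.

*afa* — final sound /a/ (a vowel) → -jaj → *afajaj*.

afajaj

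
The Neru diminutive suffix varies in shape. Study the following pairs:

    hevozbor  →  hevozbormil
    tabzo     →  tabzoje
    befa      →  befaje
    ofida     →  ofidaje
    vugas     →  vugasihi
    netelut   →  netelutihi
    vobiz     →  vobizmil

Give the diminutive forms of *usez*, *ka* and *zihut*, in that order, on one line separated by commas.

Looking at the final sound of each stem: -ihi when the stem ends in a voiceless consonant (*vugas*, *netelut*); -mil when the stem ends in a voiced consonant (*hevozbor*, *vobiz*); -je when the stem ends in a vowel (*tabzo*, *befa*, *ofida*).
*usez* — final sound /z/ (a voiced consonant) → -mil → *usezmil*.
*ka*: final sound = /a/, a vowel → -je → *kaje*.
*zihut* — final sound /t/ (a voiceless consonant) → -ihi → *zihutihi*.

usezmil, kaje, zihutihi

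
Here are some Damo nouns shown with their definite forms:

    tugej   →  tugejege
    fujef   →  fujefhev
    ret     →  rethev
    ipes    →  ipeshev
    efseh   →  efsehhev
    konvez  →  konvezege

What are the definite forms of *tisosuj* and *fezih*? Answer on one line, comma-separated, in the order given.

The pattern is voicing of the final consonant: -hev when the stem ends in a voiceless consonant (*fujef*, *ret*, *ipes*, *efseh*); -ege when the stem ends in a voiced consonant (*tugej*, *konvez*).
*tisosuj*: final consonant = /j/, voiced → -ege → *tisosujege*.
*fezih*: final consonant = /h/, voiceless → -hev → *fezihhev*.

tisosujege, fezihhev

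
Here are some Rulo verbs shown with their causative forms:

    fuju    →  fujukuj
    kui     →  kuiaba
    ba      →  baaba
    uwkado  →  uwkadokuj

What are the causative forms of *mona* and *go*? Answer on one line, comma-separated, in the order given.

The pattern is rounding harmony: -kuj when the last vowel of the stem is a rounded vowel (*fuju*, *uwkado*); -aba when the last vowel of the stem is an unrounded vowel (*kui*, *ba*).
The last vowel of *mona* is /a/, which is an unrounded vowel, so the suffix is -aba, giving *monaaba*.
The last vowel of *go* is /o/, which is a rounded vowel, so the suffix is -kuj, giving *gokuj*.

monaaba, gokuj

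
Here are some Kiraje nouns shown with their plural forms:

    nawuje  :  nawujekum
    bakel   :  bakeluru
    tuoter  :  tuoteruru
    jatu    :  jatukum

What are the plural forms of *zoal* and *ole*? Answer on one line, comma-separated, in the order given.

zoaluru, olekum

Looking at the final sound of each stem: -uru when the stem ends in a consonant (*bakel*, *tuoter*); -kum when the stem ends in a vowel (*nawuje*, *jatu*).
*zoal*: final sound = /l/, a consonant → -uru → *zoaluru*.
The final sound of *ole* is /e/, which is a vowel, so the suffix is -kum, giving *olekum*.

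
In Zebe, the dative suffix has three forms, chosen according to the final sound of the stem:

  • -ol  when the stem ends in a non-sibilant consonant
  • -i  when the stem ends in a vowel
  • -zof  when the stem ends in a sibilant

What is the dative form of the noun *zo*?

The final sound of *zo* is /o/, which is a vowel, so the suffix is -i, giving *zoi*.

zoi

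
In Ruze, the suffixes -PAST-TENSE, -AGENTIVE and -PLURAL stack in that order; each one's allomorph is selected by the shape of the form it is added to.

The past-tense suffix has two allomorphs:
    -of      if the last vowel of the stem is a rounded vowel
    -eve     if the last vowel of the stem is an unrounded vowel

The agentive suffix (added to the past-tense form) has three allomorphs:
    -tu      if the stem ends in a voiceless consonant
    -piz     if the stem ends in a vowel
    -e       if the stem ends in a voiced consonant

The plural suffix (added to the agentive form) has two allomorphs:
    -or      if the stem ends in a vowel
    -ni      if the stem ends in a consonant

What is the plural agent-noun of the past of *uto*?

utooftuor

*uto* — last vowel /o/ (a rounded vowel) → -of → *utoof*.
The final sound of the past-tense form *utoof* is /f/, which is a voiceless consonant, so the agentive suffix is -tu, giving *utooftu*.
The agentive form *utooftu*: final sound = /u/, a vowel → -or → *utooftuor*.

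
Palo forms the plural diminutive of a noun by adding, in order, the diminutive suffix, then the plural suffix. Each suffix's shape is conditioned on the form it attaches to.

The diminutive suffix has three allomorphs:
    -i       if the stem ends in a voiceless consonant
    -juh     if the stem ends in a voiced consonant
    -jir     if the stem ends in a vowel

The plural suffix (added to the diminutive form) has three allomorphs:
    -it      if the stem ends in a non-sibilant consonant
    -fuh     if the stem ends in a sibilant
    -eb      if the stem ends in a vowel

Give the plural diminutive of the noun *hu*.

Since the final sound of *hu* is /u/ (a vowel), it takes -jir, giving *hujir*.
Since the final sound of the diminutive form *hujir* is /r/ (a non-sibilant consonant), it takes -it, giving *hujirit*.

hujirit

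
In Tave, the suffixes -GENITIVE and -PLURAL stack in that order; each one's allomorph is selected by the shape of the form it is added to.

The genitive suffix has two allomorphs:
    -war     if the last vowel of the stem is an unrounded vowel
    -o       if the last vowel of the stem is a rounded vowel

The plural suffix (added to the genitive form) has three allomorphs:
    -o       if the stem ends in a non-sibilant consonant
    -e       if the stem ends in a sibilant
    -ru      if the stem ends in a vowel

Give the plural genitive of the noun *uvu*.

uvuoru

*uvu* — last vowel /u/ (a rounded vowel) → -o → *uvuo*.
The genitive form *uvuo*: final sound = /o/, a vowel → -ru → *uvuoru*.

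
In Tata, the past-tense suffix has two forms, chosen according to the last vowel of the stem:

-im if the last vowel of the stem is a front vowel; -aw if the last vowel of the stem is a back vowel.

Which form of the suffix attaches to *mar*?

-aw

The last vowel of *mar* is /a/, which is a back vowel, so the suffix is -aw.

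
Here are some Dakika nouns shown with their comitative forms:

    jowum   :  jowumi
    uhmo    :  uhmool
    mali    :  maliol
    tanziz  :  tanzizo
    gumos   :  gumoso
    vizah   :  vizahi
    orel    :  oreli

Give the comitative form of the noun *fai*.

The suffix is conditioned by the final sound: -o when the stem ends in a sibilant (*tanziz*, *gumos*); -i when the stem ends in a non-sibilant consonant (*jowum*, *vizah*, *orel*); -ol when the stem ends in a vowel (*uhmo*, *mali*).
*fai* — final sound /i/ (a vowel) → -ol → *faiol*.

faiol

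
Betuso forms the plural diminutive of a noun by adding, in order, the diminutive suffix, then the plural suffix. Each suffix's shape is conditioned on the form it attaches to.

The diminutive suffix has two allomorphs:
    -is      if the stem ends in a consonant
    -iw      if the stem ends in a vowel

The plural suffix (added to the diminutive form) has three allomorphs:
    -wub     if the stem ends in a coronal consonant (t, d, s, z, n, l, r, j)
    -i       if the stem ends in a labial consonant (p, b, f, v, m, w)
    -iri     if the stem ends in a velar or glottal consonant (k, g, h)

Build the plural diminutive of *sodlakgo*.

*sodlakgo* — final sound /o/ (a vowel) → -iw → *sodlakgoiw*.
Since the final consonant of the diminutive form *sodlakgoiw* is /w/ (labial), it takes -i, giving *sodlakgoiwi*.

sodlakgoiwi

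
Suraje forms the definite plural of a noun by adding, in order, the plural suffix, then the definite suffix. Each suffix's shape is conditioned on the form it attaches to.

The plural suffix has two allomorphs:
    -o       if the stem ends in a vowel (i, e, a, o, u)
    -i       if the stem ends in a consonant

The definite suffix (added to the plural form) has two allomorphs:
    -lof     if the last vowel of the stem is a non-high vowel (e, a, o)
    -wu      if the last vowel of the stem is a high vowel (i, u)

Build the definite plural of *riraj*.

Since the final sound of *riraj* is /j/ (a consonant), it takes -i, giving *riraji*.
The plural form *riraji*: last vowel = /i/, a high vowel → -wu → *rirajiwu*.

rirajiwu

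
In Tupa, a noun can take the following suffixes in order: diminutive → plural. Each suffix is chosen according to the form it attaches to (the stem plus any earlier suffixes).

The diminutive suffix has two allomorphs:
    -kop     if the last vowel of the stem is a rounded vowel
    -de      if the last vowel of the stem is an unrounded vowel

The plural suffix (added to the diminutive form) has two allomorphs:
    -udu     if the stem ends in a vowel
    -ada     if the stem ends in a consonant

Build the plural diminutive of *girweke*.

girwekedeudu

Since the last vowel of *girweke* is /e/ (an unrounded vowel), it takes -de, giving *girwekede*.
The final sound of the diminutive form *girwekede* is /e/, which is a vowel, so the plural suffix is -udu, giving *girwekedeudu*.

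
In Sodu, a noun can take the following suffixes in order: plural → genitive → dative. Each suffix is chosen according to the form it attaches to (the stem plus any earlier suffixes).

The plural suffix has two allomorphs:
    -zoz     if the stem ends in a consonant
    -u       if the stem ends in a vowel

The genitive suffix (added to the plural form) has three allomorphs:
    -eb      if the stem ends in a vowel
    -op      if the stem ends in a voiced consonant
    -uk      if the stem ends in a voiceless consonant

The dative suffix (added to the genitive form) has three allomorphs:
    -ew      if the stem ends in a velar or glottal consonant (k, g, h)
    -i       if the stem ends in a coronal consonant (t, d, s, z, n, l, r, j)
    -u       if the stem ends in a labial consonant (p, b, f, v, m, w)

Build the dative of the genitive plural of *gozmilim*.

*gozmilim* — final sound /m/ (a consonant) → -zoz → *gozmilimzoz*.
The final sound of the plural form *gozmilimzoz* is /z/, which is a voiced consonant, so the genitive suffix is -op, giving *gozmilimzozop*.
The final consonant of the genitive form *gozmilimzozop* is /p/, which is labial, so the dative suffix is -u, giving *gozmilimzozopu*.

gozmilimzozopu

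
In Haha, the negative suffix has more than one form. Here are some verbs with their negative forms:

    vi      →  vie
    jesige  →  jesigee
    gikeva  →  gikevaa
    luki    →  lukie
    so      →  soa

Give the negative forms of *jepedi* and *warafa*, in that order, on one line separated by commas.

Looking at the last vowel of each stem: -e when the last vowel of the stem is a front vowel (*vi*, *jesige*, *luki*); -a when the last vowel of the stem is a back vowel (*gikeva*, *so*).
The last vowel of *jepedi* is /i/, which is a front vowel, so the suffix is -e, giving *jepedie*.
*warafa*: last vowel = /a/, a back vowel → -a → *warafaa*.

jepedie, warafaa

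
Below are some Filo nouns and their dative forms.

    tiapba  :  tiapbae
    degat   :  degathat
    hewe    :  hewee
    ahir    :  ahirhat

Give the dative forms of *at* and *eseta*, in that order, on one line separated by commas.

athat, esetae

The alternation tracks the final sound of the stem — -hat when the stem ends in a consonant (*degat*, *ahir*); -e when the stem ends in a vowel (*tiapba*, *hewe*).
*at* — final sound /t/ (a consonant) → -hat → *athat*.
*eseta*: final sound = /a/, a vowel → -e → *esetae*.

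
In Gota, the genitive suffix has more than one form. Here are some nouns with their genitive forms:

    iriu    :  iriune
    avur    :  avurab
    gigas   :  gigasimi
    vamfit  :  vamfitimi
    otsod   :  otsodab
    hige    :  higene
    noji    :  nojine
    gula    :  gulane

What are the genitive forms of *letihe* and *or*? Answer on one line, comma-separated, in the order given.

The alternation tracks the final sound of the stem — -imi when the stem ends in a voiceless consonant (*gigas*, *vamfit*); -ab when the stem ends in a voiced consonant (*avur*, *otsod*); -ne when the stem ends in a vowel (*iriu*, *hige*, *noji*, *gula*).
Since the final sound of *letihe* is /e/ (a vowel), it takes -ne, giving *letihene*.
*or*: final sound = /r/, a voiced consonant → -ab → *orab*.

letihene, orab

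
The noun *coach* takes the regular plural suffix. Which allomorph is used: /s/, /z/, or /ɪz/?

/ɪz/

The stem *coach* ends in a sibilant (/s, z, ʃ, ʒ, tʃ, dʒ/).
The plural suffix surfaces as /ɪz/ after sibilants, /s/ after other voiceless consonants, and /z/ after other voiced sounds.
So the plural -s on *coach* is pronounced /ɪz/.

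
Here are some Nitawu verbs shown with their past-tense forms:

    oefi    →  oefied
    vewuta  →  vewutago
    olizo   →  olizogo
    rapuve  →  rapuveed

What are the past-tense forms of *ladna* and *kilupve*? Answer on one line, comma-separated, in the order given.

ladnago, kilupveed

Looking at the last vowel of each stem: -ed when the last vowel of the stem is a front vowel (*oefi*, *rapuve*); -go when the last vowel of the stem is a back vowel (*vewuta*, *olizo*).
*ladna*: last vowel = /a/, a back vowel → -go → *ladnago*.
Since the last vowel of *kilupve* is /e/ (a front vowel), it takes -ed, giving *kilupveed*.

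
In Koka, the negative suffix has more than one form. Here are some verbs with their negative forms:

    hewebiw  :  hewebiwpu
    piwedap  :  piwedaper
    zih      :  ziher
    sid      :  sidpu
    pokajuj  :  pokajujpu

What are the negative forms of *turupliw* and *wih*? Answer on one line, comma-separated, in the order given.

turupliwpu, wiher

The suffix is conditioned by the final consonant: -er when the stem ends in a voiceless consonant (*piwedap*, *zih*); -pu when the stem ends in a voiced consonant (*hewebiw*, *sid*, *pokajuj*).
Since the final consonant of *turupliw* is /w/ (voiced), it takes -pu, giving *turupliwpu*.
*wih* — final consonant /h/ (voiceless) → -er → *wiher*.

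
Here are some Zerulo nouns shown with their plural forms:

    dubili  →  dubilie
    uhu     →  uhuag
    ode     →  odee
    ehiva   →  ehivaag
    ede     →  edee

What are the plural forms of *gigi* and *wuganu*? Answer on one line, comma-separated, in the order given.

gigie, wuganuag

The alternation tracks the last vowel of the stem — -e when the last vowel of the stem is a front vowel (*dubili*, *ode*, *ede*); -ag when the last vowel of the stem is a back vowel (*uhu*, *ehiva*).
The last vowel of *gigi* is /i/, which is a front vowel, so the suffix is -e, giving *gigie*.
*wuganu*: last vowel = /u/, a back vowel → -ag → *wuganuag*.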